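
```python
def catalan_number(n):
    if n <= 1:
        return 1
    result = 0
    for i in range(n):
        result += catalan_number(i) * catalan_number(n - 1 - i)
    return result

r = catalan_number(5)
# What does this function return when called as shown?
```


catalan_number(5)
= sum of catalan_number(i) * catalan_number(5-1-i) for i in 0..4
First compute sub-values bottom-up:
  catalan_number(0) = 1, catalan_number(1) = 1
  catalan_number(2) = 1*1 + 1*1 = 2
  catalan_number(3) = 1*2 + 1*1 + 2*1 = 5
  catalan_number(4) = 1*5 + 1*2 + 2*1 + 5*1 = 14
Now catalan_number(5):
  catalan_number(0)*catalan_number(4) = 1*14 = 14
  catalan_number(1)*catalan_number(3) = 1*5 = 5
  catalan_number(2)*catalan_number(2) = 2*2 = 4
  catalan_number(3)*catalan_number(1) = 5*1 = 5
  catalan_number(4)*catalan_number(0) = 14*1 = 14
= 14 + 5 + 4 + 5 + 14
= 42


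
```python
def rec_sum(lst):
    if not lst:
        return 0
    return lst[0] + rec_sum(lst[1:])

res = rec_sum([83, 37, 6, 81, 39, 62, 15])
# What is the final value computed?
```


rec_sum([83, 37, 6, 81, 39, 62, 15])
= 83 + rec_sum([37, 6, 81, 39, 62, 15])
= 83 + 37 + rec_sum([6, 81, 39, 62, 15])
= 83 + 37 + 6 + rec_sum([81, 39, 62, 15])
= 83 + 37 + 6 + 81 + rec_sum([39, 62, 15])
= 83 + 37 + 6 + 81 + 39 + rec_sum([62, 15])
= 83 + 37 + 6 + 81 + 39 + 62 + rec_sum([15])
= 83 + 37 + 6 + 81 + 39 + 62 + 15 + rec_sum([])
= 83 + 37 + 6 + 81 + 39 + 62 + 15 + 0
= 323


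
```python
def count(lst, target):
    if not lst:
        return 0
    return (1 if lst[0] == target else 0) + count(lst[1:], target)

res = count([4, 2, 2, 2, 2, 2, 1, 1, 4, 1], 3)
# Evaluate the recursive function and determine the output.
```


count([4, 2, 2, 2, 2, 2, 1, 1, 4, 1], 3)
lst[0]=4 != 3: 0 + count([2, 2, 2, 2, 2, 1, 1, 4, 1], 3)
lst[0]=2 != 3: 0 + count([2, 2, 2, 2, 1, 1, 4, 1], 3)
lst[0]=2 != 3: 0 + count([2, 2, 2, 1, 1, 4, 1], 3)
lst[0]=2 != 3: 0 + count([2, 2, 1, 1, 4, 1], 3)
lst[0]=2 != 3: 0 + count([2, 1, 1, 4, 1], 3)
lst[0]=2 != 3: 0 + count([1, 1, 4, 1], 3)
lst[0]=1 != 3: 0 + count([1, 4, 1], 3)
lst[0]=1 != 3: 0 + count([4, 1], 3)
lst[0]=4 != 3: 0 + count([1], 3)
lst[0]=1 != 3: 0 + count([], 3)
= 0


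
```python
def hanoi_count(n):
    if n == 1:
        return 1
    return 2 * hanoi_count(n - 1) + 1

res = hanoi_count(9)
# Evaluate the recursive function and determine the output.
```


hanoi_count(9)
= 2 * hanoi_count(8) + 1
= 2 * (2 * hanoi_count(7) + 1) + 1
= 2 * (2 * (2 * hanoi_count(6) + 1) + 1) + 1
= 2 * (2 * (2 * (2 * hanoi_count(5) + 1) + 1) + 1) + 1
= 2 * (2 * (2 * (2 * (2 * hanoi_count(4) + 1) + 1) + 1) + 1) + 1
= 2 * (2 * (2 * (2 * (2 * (2 * hanoi_count(3) + 1) + 1) + 1) + 1) + 1) + 1
= 2 * (2 * (2 * (2 * (2 * (2 * (2 * hanoi_count(2) + 1) + 1) + 1) + 1) + 1) + 1) + 1
= 2 * (2 * (2 * (2 * (2 * (2 * (2 * (2 * hanoi_count(1) + 1) + 1) + 1) + 1) + 1) + 1) + 1) + 1
Now compute bottom-up:
hanoi_count(1) = 1
hanoi_count(2) = 2 * 1 + 1 = 3
hanoi_count(3) = 2 * 3 + 1 = 7
hanoi_count(4) = 2 * 7 + 1 = 15
hanoi_count(5) = 2 * 15 + 1 = 31
hanoi_count(6) = 2 * 31 + 1 = 63
hanoi_count(7) = 2 * 63 + 1 = 127
hanoi_count(8) = 2 * 127 + 1 = 255
hanoi_count(9) = 2 * 255 + 1 = 511
= 511


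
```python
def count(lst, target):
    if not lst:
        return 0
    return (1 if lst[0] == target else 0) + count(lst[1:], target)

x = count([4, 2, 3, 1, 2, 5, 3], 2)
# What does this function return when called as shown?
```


count([4, 2, 3, 1, 2, 5, 3], 2)
lst[0]=4 != 2: 0 + count([2, 3, 1, 2, 5, 3], 2)
lst[0]=2 == 2: 1 + count([3, 1, 2, 5, 3], 2)
lst[0]=3 != 2: 0 + count([1, 2, 5, 3], 2)
lst[0]=1 != 2: 0 + count([2, 5, 3], 2)
lst[0]=2 == 2: 1 + count([5, 3], 2)
lst[0]=5 != 2: 0 + count([3], 2)
lst[0]=3 != 2: 0 + count([], 2)
= 2


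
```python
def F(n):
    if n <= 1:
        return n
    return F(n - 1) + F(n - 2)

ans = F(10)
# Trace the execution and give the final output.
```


F(10)
= F(9) + F(8)
= (F(8) + F(7)) + F(8)
Computing bottom-up: F(0)=0, F(1)=1, F(2)=1, F(3)=2, F(4)=3, F(5)=5, F(6)=8, F(7)=13, F(8)=21, F(9)=34, F(10)=55
= 55


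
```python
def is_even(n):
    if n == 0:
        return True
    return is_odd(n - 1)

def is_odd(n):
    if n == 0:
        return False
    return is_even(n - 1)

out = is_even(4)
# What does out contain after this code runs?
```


is_even(4)
= is_odd(3)
= is_even(2)
= is_odd(1)
= is_even(0)
n == 0: return True
= True


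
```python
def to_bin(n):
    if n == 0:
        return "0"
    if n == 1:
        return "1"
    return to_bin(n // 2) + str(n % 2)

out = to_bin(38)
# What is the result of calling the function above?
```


to_bin(38)
= to_bin(19) + "0"
= to_bin(9) + "1" + "0"
= to_bin(4) + "1" + "1" + "0"
= to_bin(2) + "0" + "1" + "1" + "0"
= to_bin(1) + "0" + "0" + "1" + "1" + "0"
= "1" + "0" + "0" + "1" + "1" + "0"
= "100110"


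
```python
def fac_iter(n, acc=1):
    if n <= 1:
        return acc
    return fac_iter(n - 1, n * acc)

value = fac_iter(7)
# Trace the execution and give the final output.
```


fac_iter(7, 1)
= fac_iter(6, 7 * 1) = fac_iter(6, 7)
= fac_iter(5, 6 * 7) = fac_iter(5, 42)
= fac_iter(4, 5 * 42) = fac_iter(4, 210)
= fac_iter(3, 4 * 210) = fac_iter(3, 840)
= fac_iter(2, 3 * 840) = fac_iter(2, 2520)
= fac_iter(1, 2 * 2520) = fac_iter(1, 5040)
n <= 1, return acc = 5040


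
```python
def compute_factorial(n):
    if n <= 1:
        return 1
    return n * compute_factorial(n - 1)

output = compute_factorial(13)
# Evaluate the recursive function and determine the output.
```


compute_factorial(13)
= 13 * compute_factorial(12)
= 13 * 12 * compute_factorial(11)
= 13 * 12 * 11 * compute_factorial(10)
= 13 * 12 * 11 * 10 * compute_factorial(9)
= 13 * 12 * 11 * 10 * 9 * compute_factorial(8)
= 13 * 12 * 11 * 10 * 9 * 8 * compute_factorial(7)
= 13 * 12 * 11 * 10 * 9 * 8 * 7 * compute_factorial(6)
= 13 * 12 * 11 * 10 * 9 * 8 * 7 * 6 * compute_factorial(5)
= 13 * 12 * 11 * 10 * 9 * 8 * 7 * 6 * 5 * compute_factorial(4)
= 13 * 12 * 11 * 10 * 9 * 8 * 7 * 6 * 5 * 4 * compute_factorial(3)
= 13 * 12 * 11 * 10 * 9 * 8 * 7 * 6 * 5 * 4 * 3 * compute_factorial(2)
= 13 * 12 * 11 * 10 * 9 * 8 * 7 * 6 * 5 * 4 * 3 * 2 * compute_factorial(1)
= 13 * 12 * 11 * 10 * 9 * 8 * 7 * 6 * 5 * 4 * 3 * 2 * 1
= 6227020800


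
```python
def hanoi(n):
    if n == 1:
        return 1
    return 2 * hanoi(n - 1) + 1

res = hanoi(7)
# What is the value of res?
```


hanoi(7)
= 2 * hanoi(6) + 1
= 2 * (2 * hanoi(5) + 1) + 1
= 2 * (2 * (2 * hanoi(4) + 1) + 1) + 1
= 2 * (2 * (2 * (2 * hanoi(3) + 1) + 1) + 1) + 1
= 2 * (2 * (2 * (2 * (2 * hanoi(2) + 1) + 1) + 1) + 1) + 1
= 2 * (2 * (2 * (2 * (2 * (2 * hanoi(1) + 1) + 1) + 1) + 1) + 1) + 1
Now compute bottom-up:
hanoi(1) = 1
hanoi(2) = 2 * 1 + 1 = 3
hanoi(3) = 2 * 3 + 1 = 7
hanoi(4) = 2 * 7 + 1 = 15
hanoi(5) = 2 * 15 + 1 = 31
hanoi(6) = 2 * 31 + 1 = 63
hanoi(7) = 2 * 63 + 1 = 127
= 127


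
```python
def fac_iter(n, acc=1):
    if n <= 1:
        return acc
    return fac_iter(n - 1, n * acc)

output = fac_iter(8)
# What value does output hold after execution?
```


fac_iter(8, 1)
= fac_iter(7, 8 * 1) = fac_iter(7, 8)
= fac_iter(6, 7 * 8) = fac_iter(6, 56)
= fac_iter(5, 6 * 56) = fac_iter(5, 336)
= fac_iter(4, 5 * 336) = fac_iter(4, 1680)
= fac_iter(3, 4 * 1680) = fac_iter(3, 6720)
= fac_iter(2, 3 * 6720) = fac_iter(2, 20160)
= fac_iter(1, 2 * 20160) = fac_iter(1, 40320)
n <= 1, return acc = 40320


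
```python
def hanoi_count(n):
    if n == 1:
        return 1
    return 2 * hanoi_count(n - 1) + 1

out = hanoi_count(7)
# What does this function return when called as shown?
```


hanoi_count(7)
= 2 * hanoi_count(6) + 1
= 2 * (2 * hanoi_count(5) + 1) + 1
= 2 * (2 * (2 * hanoi_count(4) + 1) + 1) + 1
= 2 * (2 * (2 * (2 * hanoi_count(3) + 1) + 1) + 1) + 1
= 2 * (2 * (2 * (2 * (2 * hanoi_count(2) + 1) + 1) + 1) + 1) + 1
= 2 * (2 * (2 * (2 * (2 * (2 * hanoi_count(1) + 1) + 1) + 1) + 1) + 1) + 1
Now compute bottom-up:
hanoi_count(1) = 1
hanoi_count(2) = 2 * 1 + 1 = 3
hanoi_count(3) = 2 * 3 + 1 = 7
hanoi_count(4) = 2 * 7 + 1 = 15
hanoi_count(5) = 2 * 15 + 1 = 31
hanoi_count(6) = 2 * 31 + 1 = 63
hanoi_count(7) = 2 * 63 + 1 = 127
= 127


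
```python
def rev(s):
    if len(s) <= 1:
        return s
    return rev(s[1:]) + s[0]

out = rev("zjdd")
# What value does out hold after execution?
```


rev("zjdd")
= rev("jdd") + "z"
= rev("dd") + "j" + "z"
= rev("d") + "d" + "j" + "z"
= "d" + "d" + "j" + "z"
= "ddjz"


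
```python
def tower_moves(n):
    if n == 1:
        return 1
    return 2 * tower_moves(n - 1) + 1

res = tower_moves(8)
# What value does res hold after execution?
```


tower_moves(8)
= 2 * tower_moves(7) + 1
= 2 * (2 * tower_moves(6) + 1) + 1
= 2 * (2 * (2 * tower_moves(5) + 1) + 1) + 1
= 2 * (2 * (2 * (2 * tower_moves(4) + 1) + 1) + 1) + 1
= 2 * (2 * (2 * (2 * (2 * tower_moves(3) + 1) + 1) + 1) + 1) + 1
= 2 * (2 * (2 * (2 * (2 * (2 * tower_moves(2) + 1) + 1) + 1) + 1) + 1) + 1
= 2 * (2 * (2 * (2 * (2 * (2 * (2 * tower_moves(1) + 1) + 1) + 1) + 1) + 1) + 1) + 1
Now compute bottom-up:
tower_moves(1) = 1
tower_moves(2) = 2 * 1 + 1 = 3
tower_moves(3) = 2 * 3 + 1 = 7
tower_moves(4) = 2 * 7 + 1 = 15
tower_moves(5) = 2 * 15 + 1 = 31
tower_moves(6) = 2 * 31 + 1 = 63
tower_moves(7) = 2 * 63 + 1 = 127
tower_moves(8) = 2 * 127 + 1 = 255
= 255


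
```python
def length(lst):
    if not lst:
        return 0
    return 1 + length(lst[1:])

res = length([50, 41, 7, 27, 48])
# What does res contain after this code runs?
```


length([50, 41, 7, 27, 48])
= 1 + length([41, 7, 27, 48])
= 1 + 1 + length([7, 27, 48])
= 1 + 1 + 1 + length([27, 48])
= 1 + 1 + 1 + 1 + length([48])
= 1 + 1 + 1 + 1 + 1 + length([])
= 1 + 1 + 1 + 1 + 1 + 0
= 5


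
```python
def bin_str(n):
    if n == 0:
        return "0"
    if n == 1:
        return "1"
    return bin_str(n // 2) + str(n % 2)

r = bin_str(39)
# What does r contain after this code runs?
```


bin_str(39)
= bin_str(19) + "1"
= bin_str(9) + "1" + "1"
= bin_str(4) + "1" + "1" + "1"
= bin_str(2) + "0" + "1" + "1" + "1"
= bin_str(1) + "0" + "0" + "1" + "1" + "1"
= "1" + "0" + "0" + "1" + "1" + "1"
= "100111"


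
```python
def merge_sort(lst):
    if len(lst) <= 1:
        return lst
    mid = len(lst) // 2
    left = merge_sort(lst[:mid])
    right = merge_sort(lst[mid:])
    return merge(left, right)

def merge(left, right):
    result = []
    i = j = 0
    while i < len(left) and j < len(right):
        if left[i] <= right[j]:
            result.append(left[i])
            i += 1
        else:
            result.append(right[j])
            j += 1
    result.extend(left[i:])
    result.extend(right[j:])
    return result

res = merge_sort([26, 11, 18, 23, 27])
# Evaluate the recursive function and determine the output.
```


merge_sort([26, 11, 18, 23, 27])
Split into [26, 11] and [18, 23, 27]
Left sorted: [11, 26]
Right sorted: [18, 23, 27]
Merge [11, 26] and [18, 23, 27]
= [11, 18, 23, 26, 27]


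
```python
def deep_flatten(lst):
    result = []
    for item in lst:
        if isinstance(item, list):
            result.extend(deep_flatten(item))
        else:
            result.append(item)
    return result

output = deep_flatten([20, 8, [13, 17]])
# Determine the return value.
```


deep_flatten([20, 8, [13, 17]])
Processing each element:
  20 is not a list -> append 20
  8 is not a list -> append 8
  [13, 17] is a list -> deep_flatten recursively -> [13, 17]
= [20, 8, 13, 17]


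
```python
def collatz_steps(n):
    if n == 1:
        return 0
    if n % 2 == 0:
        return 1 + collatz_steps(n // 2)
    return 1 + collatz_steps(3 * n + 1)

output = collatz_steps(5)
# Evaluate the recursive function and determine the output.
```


collatz_steps(5)
5 is odd -> 3*5+1 = 16 -> collatz_steps(16)
16 is even -> collatz_steps(8)
8 is even -> collatz_steps(4)
4 is even -> collatz_steps(2)
2 is even -> collatz_steps(1)
Reached 1 after 5 steps
= 5


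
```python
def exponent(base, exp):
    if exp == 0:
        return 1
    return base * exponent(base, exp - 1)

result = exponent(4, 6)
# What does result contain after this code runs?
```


exponent(4, 6)
= 4 * exponent(4, 5)
= 4 * 4 * exponent(4, 4)
= 4 * 4 * 4 * exponent(4, 3)
= 4 * 4 * 4 * 4 * exponent(4, 2)
= 4 * 4 * 4 * 4 * 4 * exponent(4, 1)
= 4 * 4 * 4 * 4 * 4 * 4 * exponent(4, 0)
= 4 * 4 * 4 * 4 * 4 * 4 * 1
= 4096


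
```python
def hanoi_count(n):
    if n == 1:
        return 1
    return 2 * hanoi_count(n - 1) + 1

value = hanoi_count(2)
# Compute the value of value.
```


hanoi_count(2)
= 2 * hanoi_count(1) + 1
Now compute bottom-up:
hanoi_count(1) = 1
hanoi_count(2) = 2 * 1 + 1 = 3
= 3


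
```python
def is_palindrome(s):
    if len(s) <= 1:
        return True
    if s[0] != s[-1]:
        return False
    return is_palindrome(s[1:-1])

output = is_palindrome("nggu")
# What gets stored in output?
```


is_palindrome("nggu")
"nggu": s[0]='n' != s[-1]='u' -> False
= False


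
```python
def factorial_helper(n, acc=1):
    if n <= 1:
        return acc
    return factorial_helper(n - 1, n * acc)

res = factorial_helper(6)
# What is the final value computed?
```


factorial_helper(6, 1)
= factorial_helper(5, 6 * 1) = factorial_helper(5, 6)
= factorial_helper(4, 5 * 6) = factorial_helper(4, 30)
= factorial_helper(3, 4 * 30) = factorial_helper(3, 120)
= factorial_helper(2, 3 * 120) = factorial_helper(2, 360)
= factorial_helper(1, 2 * 360) = factorial_helper(1, 720)
n <= 1, return acc = 720


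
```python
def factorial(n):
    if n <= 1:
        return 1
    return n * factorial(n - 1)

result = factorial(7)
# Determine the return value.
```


factorial(7)
= 7 * factorial(6)
= 7 * 6 * factorial(5)
= 7 * 6 * 5 * factorial(4)
= 7 * 6 * 5 * 4 * factorial(3)
= 7 * 6 * 5 * 4 * 3 * factorial(2)
= 7 * 6 * 5 * 4 * 3 * 2 * factorial(1)
= 7 * 6 * 5 * 4 * 3 * 2 * 1
= 5040


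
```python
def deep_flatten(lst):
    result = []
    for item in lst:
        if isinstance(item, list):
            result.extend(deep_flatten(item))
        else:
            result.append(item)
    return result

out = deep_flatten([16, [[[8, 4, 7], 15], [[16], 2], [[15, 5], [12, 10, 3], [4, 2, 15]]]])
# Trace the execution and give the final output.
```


deep_flatten([16, [[[8, 4, 7], 15], [[16], 2], [[15, 5], [12, 10, 3], [4, 2, 15]]]])
Processing each element:
  16 is not a list -> append 16
  [[[8, 4, 7], 15], [[16], 2], [[15, 5], [12, 10, 3], [4, 2, 15]]] is a list -> deep_flatten recursively -> [8, 4, 7, 15, 16, 2, 15, 5, 12, 10, 3, 4, 2, 15]
= [16, 8, 4, 7, 15, 16, 2, 15, 5, 12, 10, 3, 4, 2, 15]


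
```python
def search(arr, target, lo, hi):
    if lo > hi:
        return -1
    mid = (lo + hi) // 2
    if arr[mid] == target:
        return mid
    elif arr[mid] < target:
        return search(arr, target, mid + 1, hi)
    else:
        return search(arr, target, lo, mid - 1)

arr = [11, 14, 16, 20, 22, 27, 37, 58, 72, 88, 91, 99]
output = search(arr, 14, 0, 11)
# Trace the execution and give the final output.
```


search(arr, 14, 0, 11)
lo=0, hi=11, mid=5, arr[mid]=27
27 > 14, search left half
lo=0, hi=4, mid=2, arr[mid]=16
16 > 14, search left half
lo=0, hi=1, mid=0, arr[mid]=11
11 < 14, search right half
lo=1, hi=1, mid=1, arr[mid]=14
arr[1] == 14, found at index 1
= 1


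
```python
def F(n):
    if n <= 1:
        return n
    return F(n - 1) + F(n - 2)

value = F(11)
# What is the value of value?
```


F(11)
= F(10) + F(9)
= (F(9) + F(8)) + F(9)
Computing bottom-up: F(0)=0, F(1)=1, F(2)=1, F(3)=2, F(4)=3, F(5)=5, F(6)=8, F(7)=13, F(8)=21, F(9)=34, F(10)=55, F(11)=89
= 89


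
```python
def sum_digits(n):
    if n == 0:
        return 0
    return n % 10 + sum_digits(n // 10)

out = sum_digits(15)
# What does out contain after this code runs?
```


sum_digits(15)
= 5 + sum_digits(1)
= 5 + 1 + sum_digits(0)
= 5 + 1 + 0
= 6


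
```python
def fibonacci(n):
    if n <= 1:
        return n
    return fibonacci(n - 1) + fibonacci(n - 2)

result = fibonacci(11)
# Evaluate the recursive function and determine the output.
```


fibonacci(11)
= fibonacci(10) + fibonacci(9)
= (fibonacci(9) + fibonacci(8)) + fibonacci(9)
Computing bottom-up: fibonacci(0)=0, fibonacci(1)=1, fibonacci(2)=1, fibonacci(3)=2, fibonacci(4)=3, fibonacci(5)=5, fibonacci(6)=8, fibonacci(7)=13, fibonacci(8)=21, fibonacci(9)=34, fibonacci(10)=55, fibonacci(11)=89
= 89


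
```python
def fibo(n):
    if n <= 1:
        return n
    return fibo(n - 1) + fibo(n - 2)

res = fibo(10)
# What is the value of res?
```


fibo(10)
= fibo(9) + fibo(8)
= (fibo(8) + fibo(7)) + fibo(8)
Computing bottom-up: fibo(0)=0, fibo(1)=1, fibo(2)=1, fibo(3)=2, fibo(4)=3, fibo(5)=5, fibo(6)=8, fibo(7)=13, fibo(8)=21, fibo(9)=34, fibo(10)=55
= 55


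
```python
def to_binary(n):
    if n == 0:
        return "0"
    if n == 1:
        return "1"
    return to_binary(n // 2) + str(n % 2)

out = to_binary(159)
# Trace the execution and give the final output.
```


to_binary(159)
= to_binary(79) + "1"
= to_binary(39) + "1" + "1"
= to_binary(19) + "1" + "1" + "1"
= to_binary(9) + "1" + "1" + "1" + "1"
= to_binary(4) + "1" + "1" + "1" + "1" + "1"
= to_binary(2) + "0" + "1" + "1" + "1" + "1" + "1"
= to_binary(1) + "0" + "0" + "1" + "1" + "1" + "1" + "1"
= "1" + "0" + "0" + "1" + "1" + "1" + "1" + "1"
= "10011111"


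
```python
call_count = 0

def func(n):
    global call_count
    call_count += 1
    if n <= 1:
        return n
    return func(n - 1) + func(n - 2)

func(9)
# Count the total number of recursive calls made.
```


func(9) calls func(8) and func(7); each non-base call branches into two more.
Let C(k) = total number of calls made by func(k), including the call to func(k) itself.
Base cases: C(0) = 1, C(1) = 1
Recurrence: C(k) = 1 + C(k-1) + C(k-2)
  C(2) = 1 + C(1) + C(0) = 1 + 1 + 1 = 3
  C(3) = 1 + C(2) + C(1) = 1 + 3 + 1 = 5
  C(4) = 1 + C(3) + C(2) = 1 + 5 + 3 = 9
  C(5) = 1 + C(4) + C(3) = 1 + 9 + 5 = 15
  C(6) = 1 + C(5) + C(4) = 1 + 15 + 9 = 25
  C(7) = 1 + C(6) + C(5) = 1 + 25 + 15 = 41
  C(8) = 1 + C(7) + C(6) = 1 + 41 + 25 = 67
  C(9) = 1 + C(8) + C(7) = 1 + 67 + 41 = 109
Total calls = C(9) = 109


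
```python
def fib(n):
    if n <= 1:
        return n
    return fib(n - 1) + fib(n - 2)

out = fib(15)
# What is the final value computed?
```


fib(15)
= fib(14) + fib(13)
= (fib(13) + fib(12)) + fib(13)
Computing bottom-up: fib(0)=0, fib(1)=1, fib(2)=1, fib(3)=2, fib(4)=3, fib(5)=5, fib(6)=8, fib(7)=13, fib(8)=21, fib(9)=34, fib(10)=55, fib(11)=89, fib(12)=144, fib(13)=233, fib(14)=377, fib(15)=610
= 610


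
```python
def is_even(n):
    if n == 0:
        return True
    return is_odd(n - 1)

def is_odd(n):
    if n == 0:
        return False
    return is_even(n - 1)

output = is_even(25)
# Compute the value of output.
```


is_even(25)
= is_odd(24)
= is_even(23)
= is_odd(22)
= is_even(21)
= is_odd(20)
= is_even(19)
= is_odd(18)
= is_even(17)
= is_odd(16)
= is_even(15)
= is_odd(14)
= is_even(13)
= is_odd(12)
= is_even(11)
= is_odd(10)
= is_even(9)
= is_odd(8)
= is_even(7)
= is_odd(6)
= is_even(5)
= is_odd(4)
= is_even(3)
= is_odd(2)
= is_even(1)
= is_odd(0)
n == 0: return False
= False


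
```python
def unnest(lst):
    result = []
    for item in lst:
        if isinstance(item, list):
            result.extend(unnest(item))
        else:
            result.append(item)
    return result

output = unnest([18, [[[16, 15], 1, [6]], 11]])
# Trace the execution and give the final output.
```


unnest([18, [[[16, 15], 1, [6]], 11]])
Processing each element:
  18 is not a list -> append 18
  [[[16, 15], 1, [6]], 11] is a list -> unnest recursively -> [16, 15, 1, 6, 11]
= [18, 16, 15, 1, 6, 11]


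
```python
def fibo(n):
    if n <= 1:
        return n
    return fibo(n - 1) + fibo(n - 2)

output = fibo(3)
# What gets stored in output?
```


fibo(3)
= fibo(2) + fibo(1)
Computing bottom-up: fibo(0)=0, fibo(1)=1, fibo(2)=1, fibo(3)=2
= 2


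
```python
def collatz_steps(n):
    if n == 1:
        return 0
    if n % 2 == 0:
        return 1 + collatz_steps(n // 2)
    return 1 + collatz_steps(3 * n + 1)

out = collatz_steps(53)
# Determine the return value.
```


collatz_steps(53)
53 is odd -> 3*53+1 = 160 -> collatz_steps(160)
160 is even -> collatz_steps(80)
80 is even -> collatz_steps(40)
40 is even -> collatz_steps(20)
20 is even -> collatz_steps(10)
10 is even -> collatz_steps(5)
5 is odd -> 3*5+1 = 16 -> collatz_steps(16)
16 is even -> collatz_steps(8)
8 is even -> collatz_steps(4)
4 is even -> collatz_steps(2)
2 is even -> collatz_steps(1)
Reached 1 after 11 steps
= 11


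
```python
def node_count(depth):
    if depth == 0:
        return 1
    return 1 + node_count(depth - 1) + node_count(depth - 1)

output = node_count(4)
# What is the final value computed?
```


node_count(4)
= 1 + node_count(3) + node_count(3)
= 1 + 2 * node_count(3)
node_count(k) = 2^(k+1) - 1
node_count(0) = 1
node_count(1) = 3
node_count(2) = 7
node_count(3) = 15
node_count(4) = 31
node_count(4) = 2^5 - 1 = 31


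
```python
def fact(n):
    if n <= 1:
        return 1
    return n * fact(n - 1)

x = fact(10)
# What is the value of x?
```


fact(10)
= 10 * fact(9)
= 10 * 9 * fact(8)
= 10 * 9 * 8 * fact(7)
= 10 * 9 * 8 * 7 * fact(6)
= 10 * 9 * 8 * 7 * 6 * fact(5)
= 10 * 9 * 8 * 7 * 6 * 5 * fact(4)
= 10 * 9 * 8 * 7 * 6 * 5 * 4 * fact(3)
= 10 * 9 * 8 * 7 * 6 * 5 * 4 * 3 * fact(2)
= 10 * 9 * 8 * 7 * 6 * 5 * 4 * 3 * 2 * fact(1)
= 10 * 9 * 8 * 7 * 6 * 5 * 4 * 3 * 2 * 1
= 3628800


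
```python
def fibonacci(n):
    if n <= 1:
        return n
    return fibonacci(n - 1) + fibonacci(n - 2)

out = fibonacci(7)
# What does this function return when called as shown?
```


fibonacci(7)
= fibonacci(6) + fibonacci(5)
= (fibonacci(5) + fibonacci(4)) + fibonacci(5)
Computing bottom-up: fibonacci(0)=0, fibonacci(1)=1, fibonacci(2)=1, fibonacci(3)=2, fibonacci(4)=3, fibonacci(5)=5, fibonacci(6)=8, fibonacci(7)=13
= 13


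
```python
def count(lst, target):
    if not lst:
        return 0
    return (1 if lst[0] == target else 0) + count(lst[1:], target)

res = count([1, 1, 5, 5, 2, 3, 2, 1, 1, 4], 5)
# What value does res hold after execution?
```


count([1, 1, 5, 5, 2, 3, 2, 1, 1, 4], 5)
lst[0]=1 != 5: 0 + count([1, 5, 5, 2, 3, 2, 1, 1, 4], 5)
lst[0]=1 != 5: 0 + count([5, 5, 2, 3, 2, 1, 1, 4], 5)
lst[0]=5 == 5: 1 + count([5, 2, 3, 2, 1, 1, 4], 5)
lst[0]=5 == 5: 1 + count([2, 3, 2, 1, 1, 4], 5)
lst[0]=2 != 5: 0 + count([3, 2, 1, 1, 4], 5)
lst[0]=3 != 5: 0 + count([2, 1, 1, 4], 5)
lst[0]=2 != 5: 0 + count([1, 1, 4], 5)
lst[0]=1 != 5: 0 + count([1, 4], 5)
lst[0]=1 != 5: 0 + count([4], 5)
lst[0]=4 != 5: 0 + count([], 5)
= 2


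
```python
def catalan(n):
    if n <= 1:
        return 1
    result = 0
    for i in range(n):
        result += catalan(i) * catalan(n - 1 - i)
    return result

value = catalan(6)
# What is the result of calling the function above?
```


catalan(6)
= sum of catalan(i) * catalan(6-1-i) for i in 0..5
First compute sub-values bottom-up:
  catalan(0) = 1, catalan(1) = 1
  catalan(2) = 1*1 + 1*1 = 2
  catalan(3) = 1*2 + 1*1 + 2*1 = 5
  catalan(4) = 1*5 + 1*2 + 2*1 + 5*1 = 14
  catalan(5) = 1*14 + 1*5 + 2*2 + 5*1 + 14*1 = 42
Now catalan(6):
  catalan(0)*catalan(5) = 1*42 = 42
  catalan(1)*catalan(4) = 1*14 = 14
  catalan(2)*catalan(3) = 2*5 = 10
  catalan(3)*catalan(2) = 5*2 = 10
  catalan(4)*catalan(1) = 14*1 = 14
  catalan(5)*catalan(0) = 42*1 = 42
= 42 + 14 + 10 + 10 + 14 + 42
= 132


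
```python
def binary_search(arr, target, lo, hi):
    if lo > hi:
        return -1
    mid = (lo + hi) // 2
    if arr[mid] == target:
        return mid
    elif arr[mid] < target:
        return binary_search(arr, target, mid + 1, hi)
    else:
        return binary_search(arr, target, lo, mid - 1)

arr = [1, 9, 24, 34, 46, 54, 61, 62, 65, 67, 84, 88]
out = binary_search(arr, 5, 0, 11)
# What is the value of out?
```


binary_search(arr, 5, 0, 11)
lo=0, hi=11, mid=5, arr[mid]=54
54 > 5, search left half
lo=0, hi=4, mid=2, arr[mid]=24
24 > 5, search left half
lo=0, hi=1, mid=0, arr[mid]=1
1 < 5, search right half
lo=1, hi=1, mid=1, arr[mid]=9
9 > 5, search left half
lo > hi, target not found, return -1
= -1


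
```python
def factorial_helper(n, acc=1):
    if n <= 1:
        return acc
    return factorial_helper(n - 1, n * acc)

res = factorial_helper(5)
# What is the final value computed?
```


factorial_helper(5, 1)
= factorial_helper(4, 5 * 1) = factorial_helper(4, 5)
= factorial_helper(3, 4 * 5) = factorial_helper(3, 20)
= factorial_helper(2, 3 * 20) = factorial_helper(2, 60)
= factorial_helper(1, 2 * 60) = factorial_helper(1, 120)
n <= 1, return acc = 120


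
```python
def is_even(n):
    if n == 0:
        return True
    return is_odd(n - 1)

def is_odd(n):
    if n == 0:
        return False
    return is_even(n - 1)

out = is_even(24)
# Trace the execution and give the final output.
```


is_even(24)
= is_odd(23)
= is_even(22)
= is_odd(21)
= is_even(20)
= is_odd(19)
= is_even(18)
= is_odd(17)
= is_even(16)
= is_odd(15)
= is_even(14)
= is_odd(13)
= is_even(12)
= is_odd(11)
= is_even(10)
= is_odd(9)
= is_even(8)
= is_odd(7)
= is_even(6)
= is_odd(5)
= is_even(4)
= is_odd(3)
= is_even(2)
= is_odd(1)
= is_even(0)
n == 0: return True
= True


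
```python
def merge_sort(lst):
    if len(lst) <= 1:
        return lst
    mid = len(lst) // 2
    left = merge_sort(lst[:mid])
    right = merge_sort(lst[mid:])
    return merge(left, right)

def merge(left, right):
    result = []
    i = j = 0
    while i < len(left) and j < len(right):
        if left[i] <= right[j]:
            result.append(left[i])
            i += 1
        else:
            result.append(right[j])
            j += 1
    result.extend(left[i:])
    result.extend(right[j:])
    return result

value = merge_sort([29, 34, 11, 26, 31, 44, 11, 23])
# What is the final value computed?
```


merge_sort([29, 34, 11, 26, 31, 44, 11, 23])
Split into [29, 34, 11, 26] and [31, 44, 11, 23]
Left sorted: [11, 26, 29, 34]
Right sorted: [11, 23, 31, 44]
Merge [11, 26, 29, 34] and [11, 23, 31, 44]
= [11, 11, 23, 26, 29, 31, 34, 44]


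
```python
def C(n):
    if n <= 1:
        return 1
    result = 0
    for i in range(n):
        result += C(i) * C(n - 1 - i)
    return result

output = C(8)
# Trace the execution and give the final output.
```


C(8)
= sum of C(i) * C(8-1-i) for i in 0..7
First compute sub-values bottom-up:
  C(0) = 1, C(1) = 1
  C(2) = 1*1 + 1*1 = 2
  C(3) = 1*2 + 1*1 + 2*1 = 5
  C(4) = 1*5 + 1*2 + 2*1 + 5*1 = 14
  C(5) = 1*14 + 1*5 + 2*2 + 5*1 + 14*1 = 42
  C(6) = 1*42 + 1*14 + 2*5 + 5*2 + 14*1 + 42*1 = 132
  C(7) = 1*132 + 1*42 + 2*14 + 5*5 + 14*2 + 42*1 + 132*1 = 429
Now C(8):
  C(0)*C(7) = 1*429 = 429
  C(1)*C(6) = 1*132 = 132
  C(2)*C(5) = 2*42 = 84
  C(3)*C(4) = 5*14 = 70
  C(4)*C(3) = 14*5 = 70
  C(5)*C(2) = 42*2 = 84
  C(6)*C(1) = 132*1 = 132
  C(7)*C(0) = 429*1 = 429
= 429 + 132 + 84 + 70 + 70 + 84 + 132 + 429
= 1430


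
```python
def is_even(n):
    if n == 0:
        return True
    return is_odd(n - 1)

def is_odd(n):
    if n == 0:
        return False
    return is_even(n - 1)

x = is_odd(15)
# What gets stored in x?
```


is_odd(15)
= is_even(14)
= is_odd(13)
= is_even(12)
= is_odd(11)
= is_even(10)
= is_odd(9)
= is_even(8)
= is_odd(7)
= is_even(6)
= is_odd(5)
= is_even(4)
= is_odd(3)
= is_even(2)
= is_odd(1)
= is_even(0)
n == 0: return True
= True


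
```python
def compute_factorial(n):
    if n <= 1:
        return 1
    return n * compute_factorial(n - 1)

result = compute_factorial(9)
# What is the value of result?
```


compute_factorial(9)
= 9 * compute_factorial(8)
= 9 * 8 * compute_factorial(7)
= 9 * 8 * 7 * compute_factorial(6)
= 9 * 8 * 7 * 6 * compute_factorial(5)
= 9 * 8 * 7 * 6 * 5 * compute_factorial(4)
= 9 * 8 * 7 * 6 * 5 * 4 * compute_factorial(3)
= 9 * 8 * 7 * 6 * 5 * 4 * 3 * compute_factorial(2)
= 9 * 8 * 7 * 6 * 5 * 4 * 3 * 2 * compute_factorial(1)
= 9 * 8 * 7 * 6 * 5 * 4 * 3 * 2 * 1
= 362880


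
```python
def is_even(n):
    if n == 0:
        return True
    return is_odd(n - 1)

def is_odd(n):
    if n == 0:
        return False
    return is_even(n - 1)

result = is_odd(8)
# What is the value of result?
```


is_odd(8)
= is_even(7)
= is_odd(6)
= is_even(5)
= is_odd(4)
= is_even(3)
= is_odd(2)
= is_even(1)
= is_odd(0)
n == 0: return False
= False


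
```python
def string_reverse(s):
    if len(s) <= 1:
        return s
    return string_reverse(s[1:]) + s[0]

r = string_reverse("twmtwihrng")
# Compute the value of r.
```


string_reverse("twmtwihrng")
= string_reverse("wmtwihrng") + "t"
= string_reverse("mtwihrng") + "w" + "t"
= string_reverse("twihrng") + "m" + "w" + "t"
= string_reverse("wihrng") + "t" + "m" + "w" + "t"
= string_reverse("ihrng") + "w" + "t" + "m" + "w" + "t"
= string_reverse("hrng") + "i" + "w" + "t" + "m" + "w" + "t"
= string_reverse("rng") + "h" + "i" + "w" + "t" + "m" + "w" + "t"
= string_reverse("ng") + "r" + "h" + "i" + "w" + "t" + "m" + "w" + "t"
= string_reverse("g") + "n" + "r" + "h" + "i" + "w" + "t" + "m" + "w" + "t"
= "g" + "n" + "r" + "h" + "i" + "w" + "t" + "m" + "w" + "t"
= "gnrhiwtmwt"


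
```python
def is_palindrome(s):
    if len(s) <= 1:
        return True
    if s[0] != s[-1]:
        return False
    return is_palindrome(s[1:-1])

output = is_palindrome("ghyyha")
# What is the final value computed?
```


is_palindrome("ghyyha")
"ghyyha": s[0]='g' != s[-1]='a' -> False
= False


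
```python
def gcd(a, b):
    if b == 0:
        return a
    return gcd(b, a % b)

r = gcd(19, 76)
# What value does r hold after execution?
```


gcd(19, 76)
= gcd(76, 19 % 76) = gcd(76, 19)
= gcd(19, 76 % 19) = gcd(19, 0)
b == 0, return a = 19


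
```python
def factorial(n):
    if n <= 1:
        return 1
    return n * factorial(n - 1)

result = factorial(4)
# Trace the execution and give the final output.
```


factorial(4)
= 4 * factorial(3)
= 4 * 3 * factorial(2)
= 4 * 3 * 2 * factorial(1)
= 4 * 3 * 2 * 1
= 24


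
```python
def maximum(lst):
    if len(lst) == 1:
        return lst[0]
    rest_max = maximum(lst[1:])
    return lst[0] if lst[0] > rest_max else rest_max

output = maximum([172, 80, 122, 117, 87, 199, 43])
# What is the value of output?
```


maximum([172, 80, 122, 117, 87, 199, 43])
= compare 172 with maximum([80, 122, 117, 87, 199, 43])
= compare 80 with maximum([122, 117, 87, 199, 43])
= compare 122 with maximum([117, 87, 199, 43])
= compare 117 with maximum([87, 199, 43])
= compare 87 with maximum([199, 43])
= compare 199 with maximum([43])
Base: maximum([43]) = 43
compare 199 with 43: max = 199
compare 87 with 199: max = 199
compare 117 with 199: max = 199
compare 122 with 199: max = 199
compare 80 with 199: max = 199
compare 172 with 199: max = 199
= 199


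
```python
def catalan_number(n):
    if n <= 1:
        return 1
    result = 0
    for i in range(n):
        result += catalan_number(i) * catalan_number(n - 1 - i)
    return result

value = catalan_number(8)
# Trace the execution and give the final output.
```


catalan_number(8)
= sum of catalan_number(i) * catalan_number(8-1-i) for i in 0..7
First compute sub-values bottom-up:
  catalan_number(0) = 1, catalan_number(1) = 1
  catalan_number(2) = 1*1 + 1*1 = 2
  catalan_number(3) = 1*2 + 1*1 + 2*1 = 5
  catalan_number(4) = 1*5 + 1*2 + 2*1 + 5*1 = 14
  catalan_number(5) = 1*14 + 1*5 + 2*2 + 5*1 + 14*1 = 42
  catalan_number(6) = 1*42 + 1*14 + 2*5 + 5*2 + 14*1 + 42*1 = 132
  catalan_number(7) = 1*132 + 1*42 + 2*14 + 5*5 + 14*2 + 42*1 + 132*1 = 429
Now catalan_number(8):
  catalan_number(0)*catalan_number(7) = 1*429 = 429
  catalan_number(1)*catalan_number(6) = 1*132 = 132
  catalan_number(2)*catalan_number(5) = 2*42 = 84
  catalan_number(3)*catalan_number(4) = 5*14 = 70
  catalan_number(4)*catalan_number(3) = 14*5 = 70
  catalan_number(5)*catalan_number(2) = 42*2 = 84
  catalan_number(6)*catalan_number(1) = 132*1 = 132
  catalan_number(7)*catalan_number(0) = 429*1 = 429
= 429 + 132 + 84 + 70 + 70 + 84 + 132 + 429
= 1430


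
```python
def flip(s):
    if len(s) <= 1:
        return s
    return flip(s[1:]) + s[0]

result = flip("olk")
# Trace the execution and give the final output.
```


flip("olk")
= flip("lk") + "o"
= flip("k") + "l" + "o"
= "k" + "l" + "o"
= "klo"


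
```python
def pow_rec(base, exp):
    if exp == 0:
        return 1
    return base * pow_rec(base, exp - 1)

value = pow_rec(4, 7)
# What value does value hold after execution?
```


pow_rec(4, 7)
= 4 * pow_rec(4, 6)
= 4 * 4 * pow_rec(4, 5)
= 4 * 4 * 4 * pow_rec(4, 4)
= 4 * 4 * 4 * 4 * pow_rec(4, 3)
= 4 * 4 * 4 * 4 * 4 * pow_rec(4, 2)
= 4 * 4 * 4 * 4 * 4 * 4 * pow_rec(4, 1)
= 4 * 4 * 4 * 4 * 4 * 4 * 4 * pow_rec(4, 0)
= 4 * 4 * 4 * 4 * 4 * 4 * 4 * 1
= 16384


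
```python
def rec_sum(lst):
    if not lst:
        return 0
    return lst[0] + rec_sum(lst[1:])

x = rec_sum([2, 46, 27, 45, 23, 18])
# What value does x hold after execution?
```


rec_sum([2, 46, 27, 45, 23, 18])
= 2 + rec_sum([46, 27, 45, 23, 18])
= 2 + 46 + rec_sum([27, 45, 23, 18])
= 2 + 46 + 27 + rec_sum([45, 23, 18])
= 2 + 46 + 27 + 45 + rec_sum([23, 18])
= 2 + 46 + 27 + 45 + 23 + rec_sum([18])
= 2 + 46 + 27 + 45 + 23 + 18 + rec_sum([])
= 2 + 46 + 27 + 45 + 23 + 18 + 0
= 161


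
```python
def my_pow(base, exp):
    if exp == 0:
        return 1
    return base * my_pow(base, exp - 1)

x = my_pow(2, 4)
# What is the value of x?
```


my_pow(2, 4)
= 2 * my_pow(2, 3)
= 2 * 2 * my_pow(2, 2)
= 2 * 2 * 2 * my_pow(2, 1)
= 2 * 2 * 2 * 2 * my_pow(2, 0)
= 2 * 2 * 2 * 2 * 1
= 16


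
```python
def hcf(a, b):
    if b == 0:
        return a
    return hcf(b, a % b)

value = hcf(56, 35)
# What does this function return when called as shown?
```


hcf(56, 35)
= hcf(35, 56 % 35) = hcf(35, 21)
= hcf(21, 35 % 21) = hcf(21, 14)
= hcf(14, 21 % 14) = hcf(14, 7)
= hcf(7, 14 % 7) = hcf(7, 0)
b == 0, return a = 7


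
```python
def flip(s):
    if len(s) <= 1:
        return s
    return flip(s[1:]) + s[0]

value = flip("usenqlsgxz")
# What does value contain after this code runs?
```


flip("usenqlsgxz")
= flip("senqlsgxz") + "u"
= flip("enqlsgxz") + "s" + "u"
= flip("nqlsgxz") + "e" + "s" + "u"
= flip("qlsgxz") + "n" + "e" + "s" + "u"
= flip("lsgxz") + "q" + "n" + "e" + "s" + "u"
= flip("sgxz") + "l" + "q" + "n" + "e" + "s" + "u"
= flip("gxz") + "s" + "l" + "q" + "n" + "e" + "s" + "u"
= flip("xz") + "g" + "s" + "l" + "q" + "n" + "e" + "s" + "u"
= flip("z") + "x" + "g" + "s" + "l" + "q" + "n" + "e" + "s" + "u"
= "z" + "x" + "g" + "s" + "l" + "q" + "n" + "e" + "s" + "u"
= "zxgslqnesu"


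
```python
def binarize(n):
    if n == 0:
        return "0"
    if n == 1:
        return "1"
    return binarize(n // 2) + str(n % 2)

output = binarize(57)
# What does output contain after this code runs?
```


binarize(57)
= binarize(28) + "1"
= binarize(14) + "0" + "1"
= binarize(7) + "0" + "0" + "1"
= binarize(3) + "1" + "0" + "0" + "1"
= binarize(1) + "1" + "1" + "0" + "0" + "1"
= "1" + "1" + "1" + "0" + "0" + "1"
= "111001"


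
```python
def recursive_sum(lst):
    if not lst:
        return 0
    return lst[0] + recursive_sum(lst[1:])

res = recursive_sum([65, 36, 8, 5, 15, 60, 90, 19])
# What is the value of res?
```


recursive_sum([65, 36, 8, 5, 15, 60, 90, 19])
= 65 + recursive_sum([36, 8, 5, 15, 60, 90, 19])
= 65 + 36 + recursive_sum([8, 5, 15, 60, 90, 19])
= 65 + 36 + 8 + recursive_sum([5, 15, 60, 90, 19])
= 65 + 36 + 8 + 5 + recursive_sum([15, 60, 90, 19])
= 65 + 36 + 8 + 5 + 15 + recursive_sum([60, 90, 19])
= 65 + 36 + 8 + 5 + 15 + 60 + recursive_sum([90, 19])
= 65 + 36 + 8 + 5 + 15 + 60 + 90 + recursive_sum([19])
= 65 + 36 + 8 + 5 + 15 + 60 + 90 + 19 + recursive_sum([])
= 65 + 36 + 8 + 5 + 15 + 60 + 90 + 19 + 0
= 298


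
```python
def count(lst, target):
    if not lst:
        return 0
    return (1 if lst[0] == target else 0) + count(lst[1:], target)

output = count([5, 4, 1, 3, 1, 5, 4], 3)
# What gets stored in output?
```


count([5, 4, 1, 3, 1, 5, 4], 3)
lst[0]=5 != 3: 0 + count([4, 1, 3, 1, 5, 4], 3)
lst[0]=4 != 3: 0 + count([1, 3, 1, 5, 4], 3)
lst[0]=1 != 3: 0 + count([3, 1, 5, 4], 3)
lst[0]=3 == 3: 1 + count([1, 5, 4], 3)
lst[0]=1 != 3: 0 + count([5, 4], 3)
lst[0]=5 != 3: 0 + count([4], 3)
lst[0]=4 != 3: 0 + count([], 3)
= 1


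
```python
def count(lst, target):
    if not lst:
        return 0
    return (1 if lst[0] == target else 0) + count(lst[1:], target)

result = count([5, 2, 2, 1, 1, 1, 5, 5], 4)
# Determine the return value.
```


count([5, 2, 2, 1, 1, 1, 5, 5], 4)
lst[0]=5 != 4: 0 + count([2, 2, 1, 1, 1, 5, 5], 4)
lst[0]=2 != 4: 0 + count([2, 1, 1, 1, 5, 5], 4)
lst[0]=2 != 4: 0 + count([1, 1, 1, 5, 5], 4)
lst[0]=1 != 4: 0 + count([1, 1, 5, 5], 4)
lst[0]=1 != 4: 0 + count([1, 5, 5], 4)
lst[0]=1 != 4: 0 + count([5, 5], 4)
lst[0]=5 != 4: 0 + count([5], 4)
lst[0]=5 != 4: 0 + count([], 4)
= 0


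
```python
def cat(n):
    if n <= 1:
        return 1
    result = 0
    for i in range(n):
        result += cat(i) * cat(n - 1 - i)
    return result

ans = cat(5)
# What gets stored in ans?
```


cat(5)
= sum of cat(i) * cat(5-1-i) for i in 0..4
First compute sub-values bottom-up:
  cat(0) = 1, cat(1) = 1
  cat(2) = 1*1 + 1*1 = 2
  cat(3) = 1*2 + 1*1 + 2*1 = 5
  cat(4) = 1*5 + 1*2 + 2*1 + 5*1 = 14
Now cat(5):
  cat(0)*cat(4) = 1*14 = 14
  cat(1)*cat(3) = 1*5 = 5
  cat(2)*cat(2) = 2*2 = 4
  cat(3)*cat(1) = 5*1 = 5
  cat(4)*cat(0) = 14*1 = 14
= 14 + 5 + 4 + 5 + 14
= 42


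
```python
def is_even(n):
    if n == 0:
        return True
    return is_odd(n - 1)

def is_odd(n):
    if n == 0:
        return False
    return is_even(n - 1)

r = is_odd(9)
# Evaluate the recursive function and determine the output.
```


is_odd(9)
= is_even(8)
= is_odd(7)
= is_even(6)
= is_odd(5)
= is_even(4)
= is_odd(3)
= is_even(2)
= is_odd(1)
= is_even(0)
n == 0: return True
= True


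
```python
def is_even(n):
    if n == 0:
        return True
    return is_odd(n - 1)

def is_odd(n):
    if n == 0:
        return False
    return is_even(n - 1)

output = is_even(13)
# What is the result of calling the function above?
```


is_even(13)
= is_odd(12)
= is_even(11)
= is_odd(10)
= is_even(9)
= is_odd(8)
= is_even(7)
= is_odd(6)
= is_even(5)
= is_odd(4)
= is_even(3)
= is_odd(2)
= is_even(1)
= is_odd(0)
n == 0: return False
= False


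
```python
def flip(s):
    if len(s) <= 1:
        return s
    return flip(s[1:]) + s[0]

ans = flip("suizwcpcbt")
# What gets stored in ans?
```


flip("suizwcpcbt")
= flip("uizwcpcbt") + "s"
= flip("izwcpcbt") + "u" + "s"
= flip("zwcpcbt") + "i" + "u" + "s"
= flip("wcpcbt") + "z" + "i" + "u" + "s"
= flip("cpcbt") + "w" + "z" + "i" + "u" + "s"
= flip("pcbt") + "c" + "w" + "z" + "i" + "u" + "s"
= flip("cbt") + "p" + "c" + "w" + "z" + "i" + "u" + "s"
= flip("bt") + "c" + "p" + "c" + "w" + "z" + "i" + "u" + "s"
= flip("t") + "b" + "c" + "p" + "c" + "w" + "z" + "i" + "u" + "s"
= "t" + "b" + "c" + "p" + "c" + "w" + "z" + "i" + "u" + "s"
= "tbcpcwzius"


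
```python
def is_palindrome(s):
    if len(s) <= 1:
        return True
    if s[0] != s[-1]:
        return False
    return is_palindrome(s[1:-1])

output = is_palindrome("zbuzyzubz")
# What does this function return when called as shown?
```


is_palindrome("zbuzyzubz")
"zbuzyzubz": s[0]='z' == s[-1]='z' -> is_palindrome("buzyzub")
"buzyzub": s[0]='b' == s[-1]='b' -> is_palindrome("uzyzu")
"uzyzu": s[0]='u' == s[-1]='u' -> is_palindrome("zyz")
"zyz": s[0]='z' == s[-1]='z' -> is_palindrome("y")
"y": len <= 1 -> True
= True


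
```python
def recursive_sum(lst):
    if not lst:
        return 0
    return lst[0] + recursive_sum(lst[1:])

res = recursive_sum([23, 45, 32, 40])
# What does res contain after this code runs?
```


recursive_sum([23, 45, 32, 40])
= 23 + recursive_sum([45, 32, 40])
= 23 + 45 + recursive_sum([32, 40])
= 23 + 45 + 32 + recursive_sum([40])
= 23 + 45 + 32 + 40 + recursive_sum([])
= 23 + 45 + 32 + 40 + 0
= 140


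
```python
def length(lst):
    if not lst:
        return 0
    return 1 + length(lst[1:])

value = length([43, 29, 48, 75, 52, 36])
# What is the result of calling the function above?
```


length([43, 29, 48, 75, 52, 36])
= 1 + length([29, 48, 75, 52, 36])
= 1 + 1 + length([48, 75, 52, 36])
= 1 + 1 + 1 + length([75, 52, 36])
= 1 + 1 + 1 + 1 + length([52, 36])
= 1 + 1 + 1 + 1 + 1 + length([36])
= 1 + 1 + 1 + 1 + 1 + 1 + length([])
= 1 + 1 + 1 + 1 + 1 + 1 + 0
= 6
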